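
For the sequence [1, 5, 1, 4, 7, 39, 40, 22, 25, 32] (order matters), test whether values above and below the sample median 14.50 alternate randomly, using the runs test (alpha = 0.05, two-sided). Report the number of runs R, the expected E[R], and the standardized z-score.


Step 1: Compute median = 14.50; label A = above, B = below.
Labels in order: BBBBBAAAAA  (n_A = 5, n_B = 5)
Step 2: Count runs R = 2.
Step 3: Under H0 (random ordering), E[R] = 2*n_A*n_B/(n_A+n_B) + 1 = 2*5*5/10 + 1 = 6.0000.
        Var[R] = 2*n_A*n_B*(2*n_A*n_B - n_A - n_B) / ((n_A+n_B)^2 * (n_A+n_B-1)) = 2000/900 = 2.2222.
        SD[R] = 1.4907.
Step 4: Continuity-corrected z = (R + 0.5 - E[R]) / SD[R] = (2 + 0.5 - 6.0000) / 1.4907 = -2.3479.
Step 5: Two-sided p-value via normal approximation = 2*(1 - Phi(|z|)) = 0.018881.
Step 6: alpha = 0.05. reject H0.

R = 2, z = -2.3479, p = 0.018881, reject H0.


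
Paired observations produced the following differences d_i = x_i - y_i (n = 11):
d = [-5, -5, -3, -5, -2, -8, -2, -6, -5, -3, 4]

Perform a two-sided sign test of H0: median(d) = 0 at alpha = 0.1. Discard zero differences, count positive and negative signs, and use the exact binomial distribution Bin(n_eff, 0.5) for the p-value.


Step 1: Discard zero differences. Original n = 11; n_eff = number of nonzero differences = 11.
Nonzero differences (with sign): -5, -5, -3, -5, -2, -8, -2, -6, -5, -3, +4
Step 2: Count signs: positive = 1, negative = 10.
Step 3: Under H0: P(positive) = 0.5, so the number of positives S ~ Bin(11, 0.5).
Step 4: Two-sided exact p-value = sum of Bin(11,0.5) probabilities at or below the observed probability = 0.011719.
Step 5: alpha = 0.1. reject H0.

n_eff = 11, pos = 1, neg = 10, p = 0.011719, reject H0.


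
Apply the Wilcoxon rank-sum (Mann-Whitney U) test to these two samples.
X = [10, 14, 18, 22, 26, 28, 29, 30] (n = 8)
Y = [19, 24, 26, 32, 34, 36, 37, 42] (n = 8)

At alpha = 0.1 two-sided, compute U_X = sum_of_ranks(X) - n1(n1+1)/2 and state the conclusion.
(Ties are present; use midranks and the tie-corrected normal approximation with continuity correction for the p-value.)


Step 1: Combine and sort all 16 observations; assign midranks.
sorted (value, group): (10,X), (14,X), (18,X), (19,Y), (22,X), (24,Y), (26,X), (26,Y), (28,X), (29,X), (30,X), (32,Y), (34,Y), (36,Y), (37,Y), (42,Y)
ranks: 10->1, 14->2, 18->3, 19->4, 22->5, 24->6, 26->7.5, 26->7.5, 28->9, 29->10, 30->11, 32->12, 34->13, 36->14, 37->15, 42->16
Step 2: Rank sum for X: R1 = 1 + 2 + 3 + 5 + 7.5 + 9 + 10 + 11 = 48.5.
Step 3: U_X = R1 - n1(n1+1)/2 = 48.5 - 8*9/2 = 48.5 - 36 = 12.5.
       U_Y = n1*n2 - U_X = 64 - 12.5 = 51.5.
Step 4: Ties are present, so use the tie-corrected normal approximation (with continuity correction) for the p-value.
Step 5: p-value = 0.045840; compare to alpha = 0.1. reject H0.

U_X = 12.5, p = 0.045840, reject H0 at alpha = 0.1.


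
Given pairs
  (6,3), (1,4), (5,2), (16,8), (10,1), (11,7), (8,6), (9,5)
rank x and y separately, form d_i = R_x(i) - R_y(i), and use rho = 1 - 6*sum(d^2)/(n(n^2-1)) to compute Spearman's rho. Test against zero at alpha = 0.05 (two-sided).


Step 1: Rank x and y separately (midranks; no ties here).
rank(x): 6->3, 1->1, 5->2, 16->8, 10->6, 11->7, 8->4, 9->5
rank(y): 3->3, 4->4, 2->2, 8->8, 1->1, 7->7, 6->6, 5->5
Step 2: d_i = R_x(i) - R_y(i); compute d_i^2.
  (3-3)^2=0, (1-4)^2=9, (2-2)^2=0, (8-8)^2=0, (6-1)^2=25, (7-7)^2=0, (4-6)^2=4, (5-5)^2=0
sum(d^2) = 38.
Step 3: rho = 1 - 6*38 / (8*(8^2 - 1)) = 1 - 228/504 = 0.547619.
Step 4: Under H0, t = rho * sqrt((n-2)/(1-rho^2)) = 1.6031 ~ t(6).
Step 5: Two-sided p-value from the t-distribution with 6 df = 0.160026.
Step 6: alpha = 0.05. fail to reject H0.

rho = 0.5476, p = 0.160026, fail to reject H0 at alpha = 0.05.


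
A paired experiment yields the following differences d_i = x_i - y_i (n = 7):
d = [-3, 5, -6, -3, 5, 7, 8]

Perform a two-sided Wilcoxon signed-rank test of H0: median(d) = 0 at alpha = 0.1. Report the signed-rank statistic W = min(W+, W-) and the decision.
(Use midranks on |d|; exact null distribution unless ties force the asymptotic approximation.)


Step 1: Drop any zero differences (none here) and take |d_i|.
|d| = [3, 5, 6, 3, 5, 7, 8]
Step 2: Midrank |d_i| (ties get averaged ranks).
ranks: |3|->1.5, |5|->3.5, |6|->5, |3|->1.5, |5|->3.5, |7|->6, |8|->7
Step 3: Attach original signs; sum ranks with positive sign and with negative sign.
W+ = 3.5 + 3.5 + 6 + 7 = 20
W- = 1.5 + 5 + 1.5 = 8
(Check: W+ + W- = 28 should equal n(n+1)/2 = 28.)
Step 4: Test statistic W = min(W+, W-) = 8.
Step 5: Ties in |d|, so use the tie-corrected normal approximation.
        E[W] = n(n+1)/4 = 7*8/4 = 14.
        Tie groups: |d|=3 (t=2), |d|=5 (t=2); sum(t^3 - t) = 12.
        Var[W] = n(n+1)(2n+1)/24 - sum(t^3-t)/48 = 840/24 - 12/48 = 34.75.
        z = (W - E[W]) / sqrt(Var[W]) = (8 - 14) / 5.8949 = -1.0178.
        Two-sided p = 2*Phi(z) = 0.308760.
Step 6: alpha = 0.1. fail to reject H0.

W+ = 20, W- = 8, W = min = 8, p = 0.308760, fail to reject H0.


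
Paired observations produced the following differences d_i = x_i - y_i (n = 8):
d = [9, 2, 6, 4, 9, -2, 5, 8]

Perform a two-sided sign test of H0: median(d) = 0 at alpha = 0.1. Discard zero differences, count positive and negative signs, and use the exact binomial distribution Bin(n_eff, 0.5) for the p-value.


Step 1: Discard zero differences. Original n = 8; n_eff = number of nonzero differences = 8.
Nonzero differences (with sign): +9, +2, +6, +4, +9, -2, +5, +8
Step 2: Count signs: positive = 7, negative = 1.
Step 3: Under H0: P(positive) = 0.5, so the number of positives S ~ Bin(8, 0.5).
Step 4: Two-sided exact p-value = sum of Bin(8,0.5) probabilities at or below the observed probability = 0.070312.
Step 5: alpha = 0.1. reject H0.

n_eff = 8, pos = 7, neg = 1, p = 0.070312, reject H0.


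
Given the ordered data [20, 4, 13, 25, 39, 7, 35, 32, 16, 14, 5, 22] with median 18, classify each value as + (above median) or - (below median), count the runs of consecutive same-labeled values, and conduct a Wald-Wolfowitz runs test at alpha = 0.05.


Step 1: Compute median = 18; label A = above, B = below.
Labels in order: ABBAABAABBBA  (n_A = 6, n_B = 6)
Step 2: Count runs R = 7.
Step 3: Under H0 (random ordering), E[R] = 2*n_A*n_B/(n_A+n_B) + 1 = 2*6*6/12 + 1 = 7.0000.
        Var[R] = 2*n_A*n_B*(2*n_A*n_B - n_A - n_B) / ((n_A+n_B)^2 * (n_A+n_B-1)) = 4320/1584 = 2.7273.
        SD[R] = 1.6514.
Step 4: R = E[R], so z = 0 with no continuity correction.
Step 5: Two-sided p-value via normal approximation = 2*(1 - Phi(|z|)) = 1.000000.
Step 6: alpha = 0.05. fail to reject H0.

R = 7, z = 0.0000, p = 1.000000, fail to reject H0.


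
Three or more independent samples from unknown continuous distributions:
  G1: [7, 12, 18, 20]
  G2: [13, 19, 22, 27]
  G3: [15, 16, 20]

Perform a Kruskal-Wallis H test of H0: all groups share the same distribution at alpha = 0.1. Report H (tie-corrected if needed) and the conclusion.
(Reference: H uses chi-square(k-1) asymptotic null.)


Step 1: Combine all N = 11 observations and assign midranks.
sorted (value, group, rank): (7,G1,1), (12,G1,2), (13,G2,3), (15,G3,4), (16,G3,5), (18,G1,6), (19,G2,7), (20,G1,8.5), (20,G3,8.5), (22,G2,10), (27,G2,11)
Step 2: Sum ranks within each group.
R_1 = 17.5 (n_1 = 4)
R_2 = 31 (n_2 = 4)
R_3 = 17.5 (n_3 = 3)
Step 3: H = 12/(N(N+1)) * sum(R_i^2/n_i) - 3(N+1)
     = 12/(11*12) * (17.5^2/4 + 31^2/4 + 17.5^2/3) - 3*12
     = 0.090909 * 418.896 - 36
     = 2.081439.
Step 4: Ties present; correction factor C = 1 - 6/(11^3 - 11) = 0.995455. Corrected H = 2.081439 / 0.995455 = 2.090944.
Step 5: Under H0, H ~ chi^2(2); p-value = 0.351526.
Step 6: alpha = 0.1. fail to reject H0.

H = 2.0909, df = 2, p = 0.351526, fail to reject H0.


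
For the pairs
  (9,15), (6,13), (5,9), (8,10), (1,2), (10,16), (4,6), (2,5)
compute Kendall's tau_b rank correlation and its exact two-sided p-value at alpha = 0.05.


Step 1: Enumerate the 28 unordered pairs (i,j) with i<j and classify each by sign(x_j-x_i) * sign(y_j-y_i).
  (1,2):dx=-3,dy=-2->C; (1,3):dx=-4,dy=-6->C; (1,4):dx=-1,dy=-5->C; (1,5):dx=-8,dy=-13->C
  (1,6):dx=+1,dy=+1->C; (1,7):dx=-5,dy=-9->C; (1,8):dx=-7,dy=-10->C; (2,3):dx=-1,dy=-4->C
  (2,4):dx=+2,dy=-3->D; (2,5):dx=-5,dy=-11->C; (2,6):dx=+4,dy=+3->C; (2,7):dx=-2,dy=-7->C
  (2,8):dx=-4,dy=-8->C; (3,4):dx=+3,dy=+1->C; (3,5):dx=-4,dy=-7->C; (3,6):dx=+5,dy=+7->C
  (3,7):dx=-1,dy=-3->C; (3,8):dx=-3,dy=-4->C; (4,5):dx=-7,dy=-8->C; (4,6):dx=+2,dy=+6->C
  (4,7):dx=-4,dy=-4->C; (4,8):dx=-6,dy=-5->C; (5,6):dx=+9,dy=+14->C; (5,7):dx=+3,dy=+4->C
  (5,8):dx=+1,dy=+3->C; (6,7):dx=-6,dy=-10->C; (6,8):dx=-8,dy=-11->C; (7,8):dx=-2,dy=-1->C
Step 2: C = 27, D = 1, total pairs = 28.
Step 3: tau = (C - D)/(n(n-1)/2) = (27 - 1)/28 = 0.928571.
Step 4: Exact two-sided p-value (enumerate n! = 40320 permutations of y under H0): p = 0.000397.
Step 5: alpha = 0.05. reject H0.

tau_b = 0.9286 (C=27, D=1), p = 0.000397, reject H0.


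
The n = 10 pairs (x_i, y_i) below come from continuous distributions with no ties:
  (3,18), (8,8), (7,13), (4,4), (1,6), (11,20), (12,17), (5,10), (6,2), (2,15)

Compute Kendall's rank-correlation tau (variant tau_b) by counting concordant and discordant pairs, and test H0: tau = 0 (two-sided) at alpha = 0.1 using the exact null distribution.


Step 1: Enumerate the 45 unordered pairs (i,j) with i<j and classify each by sign(x_j-x_i) * sign(y_j-y_i).
  (1,2):dx=+5,dy=-10->D; (1,3):dx=+4,dy=-5->D; (1,4):dx=+1,dy=-14->D; (1,5):dx=-2,dy=-12->C
  (1,6):dx=+8,dy=+2->C; (1,7):dx=+9,dy=-1->D; (1,8):dx=+2,dy=-8->D; (1,9):dx=+3,dy=-16->D
  (1,10):dx=-1,dy=-3->C; (2,3):dx=-1,dy=+5->D; (2,4):dx=-4,dy=-4->C; (2,5):dx=-7,dy=-2->C
  (2,6):dx=+3,dy=+12->C; (2,7):dx=+4,dy=+9->C; (2,8):dx=-3,dy=+2->D; (2,9):dx=-2,dy=-6->C
  (2,10):dx=-6,dy=+7->D; (3,4):dx=-3,dy=-9->C; (3,5):dx=-6,dy=-7->C; (3,6):dx=+4,dy=+7->C
  (3,7):dx=+5,dy=+4->C; (3,8):dx=-2,dy=-3->C; (3,9):dx=-1,dy=-11->C; (3,10):dx=-5,dy=+2->D
  (4,5):dx=-3,dy=+2->D; (4,6):dx=+7,dy=+16->C; (4,7):dx=+8,dy=+13->C; (4,8):dx=+1,dy=+6->C
  (4,9):dx=+2,dy=-2->D; (4,10):dx=-2,dy=+11->D; (5,6):dx=+10,dy=+14->C; (5,7):dx=+11,dy=+11->C
  (5,8):dx=+4,dy=+4->C; (5,9):dx=+5,dy=-4->D; (5,10):dx=+1,dy=+9->C; (6,7):dx=+1,dy=-3->D
  (6,8):dx=-6,dy=-10->C; (6,9):dx=-5,dy=-18->C; (6,10):dx=-9,dy=-5->C; (7,8):dx=-7,dy=-7->C
  (7,9):dx=-6,dy=-15->C; (7,10):dx=-10,dy=-2->C; (8,9):dx=+1,dy=-8->D; (8,10):dx=-3,dy=+5->D
  (9,10):dx=-4,dy=+13->D
Step 2: C = 27, D = 18, total pairs = 45.
Step 3: tau = (C - D)/(n(n-1)/2) = (27 - 18)/45 = 0.200000.
Step 4: Exact two-sided p-value (enumerate n! = 3628800 permutations of y under H0): p = 0.484313.
Step 5: alpha = 0.1. fail to reject H0.

tau_b = 0.2000 (C=27, D=18), p = 0.484313, fail to reject H0.


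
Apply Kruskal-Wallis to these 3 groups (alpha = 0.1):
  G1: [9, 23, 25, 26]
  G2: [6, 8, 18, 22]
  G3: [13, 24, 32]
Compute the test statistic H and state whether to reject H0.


Step 1: Combine all N = 11 observations and assign midranks.
sorted (value, group, rank): (6,G2,1), (8,G2,2), (9,G1,3), (13,G3,4), (18,G2,5), (22,G2,6), (23,G1,7), (24,G3,8), (25,G1,9), (26,G1,10), (32,G3,11)
Step 2: Sum ranks within each group.
R_1 = 29 (n_1 = 4)
R_2 = 14 (n_2 = 4)
R_3 = 23 (n_3 = 3)
Step 3: H = 12/(N(N+1)) * sum(R_i^2/n_i) - 3(N+1)
     = 12/(11*12) * (29^2/4 + 14^2/4 + 23^2/3) - 3*12
     = 0.090909 * 435.583 - 36
     = 3.598485.
Step 4: No ties, so H is used without correction.
Step 5: Under H0, H ~ chi^2(2); p-value = 0.165424.
Step 6: alpha = 0.1. fail to reject H0.

H = 3.5985, df = 2, p = 0.165424, fail to reject H0.


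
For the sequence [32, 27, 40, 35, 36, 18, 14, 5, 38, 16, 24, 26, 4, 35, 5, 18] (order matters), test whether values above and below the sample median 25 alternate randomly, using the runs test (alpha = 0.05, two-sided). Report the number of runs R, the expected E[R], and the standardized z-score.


Step 1: Compute median = 25; label A = above, B = below.
Labels in order: AAAAABBBABBABABB  (n_A = 8, n_B = 8)
Step 2: Count runs R = 8.
Step 3: Under H0 (random ordering), E[R] = 2*n_A*n_B/(n_A+n_B) + 1 = 2*8*8/16 + 1 = 9.0000.
        Var[R] = 2*n_A*n_B*(2*n_A*n_B - n_A - n_B) / ((n_A+n_B)^2 * (n_A+n_B-1)) = 14336/3840 = 3.7333.
        SD[R] = 1.9322.
Step 4: Continuity-corrected z = (R + 0.5 - E[R]) / SD[R] = (8 + 0.5 - 9.0000) / 1.9322 = -0.2588.
Step 5: Two-sided p-value via normal approximation = 2*(1 - Phi(|z|)) = 0.795809.
Step 6: alpha = 0.05. fail to reject H0.

R = 8, z = -0.2588, p = 0.795809, fail to reject H0.


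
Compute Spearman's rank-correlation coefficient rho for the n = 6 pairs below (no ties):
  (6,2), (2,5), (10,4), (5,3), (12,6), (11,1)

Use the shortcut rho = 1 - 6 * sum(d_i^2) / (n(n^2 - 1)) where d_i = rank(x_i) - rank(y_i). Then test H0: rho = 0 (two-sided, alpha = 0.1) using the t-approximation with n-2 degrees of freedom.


Step 1: Rank x and y separately (midranks; no ties here).
rank(x): 6->3, 2->1, 10->4, 5->2, 12->6, 11->5
rank(y): 2->2, 5->5, 4->4, 3->3, 6->6, 1->1
Step 2: d_i = R_x(i) - R_y(i); compute d_i^2.
  (3-2)^2=1, (1-5)^2=16, (4-4)^2=0, (2-3)^2=1, (6-6)^2=0, (5-1)^2=16
sum(d^2) = 34.
Step 3: rho = 1 - 6*34 / (6*(6^2 - 1)) = 1 - 204/210 = 0.028571.
Step 4: Under H0, t = rho * sqrt((n-2)/(1-rho^2)) = 0.0572 ~ t(4).
Step 5: Two-sided p-value from the t-distribution with 4 df = 0.957155.
Step 6: alpha = 0.1. fail to reject H0.

rho = 0.0286, p = 0.957155, fail to reject H0 at alpha = 0.1.


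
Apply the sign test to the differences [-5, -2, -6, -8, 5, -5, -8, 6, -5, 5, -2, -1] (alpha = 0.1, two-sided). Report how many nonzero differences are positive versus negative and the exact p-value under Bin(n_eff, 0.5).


Step 1: Discard zero differences. Original n = 12; n_eff = number of nonzero differences = 12.
Nonzero differences (with sign): -5, -2, -6, -8, +5, -5, -8, +6, -5, +5, -2, -1
Step 2: Count signs: positive = 3, negative = 9.
Step 3: Under H0: P(positive) = 0.5, so the number of positives S ~ Bin(12, 0.5).
Step 4: Two-sided exact p-value = sum of Bin(12,0.5) probabilities at or below the observed probability = 0.145996.
Step 5: alpha = 0.1. fail to reject H0.

n_eff = 12, pos = 3, neg = 9, p = 0.145996, fail to reject H0.


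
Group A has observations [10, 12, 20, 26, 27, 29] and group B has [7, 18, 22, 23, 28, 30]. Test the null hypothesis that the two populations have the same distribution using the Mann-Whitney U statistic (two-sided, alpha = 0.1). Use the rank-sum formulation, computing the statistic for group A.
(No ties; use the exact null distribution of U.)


Step 1: Combine and sort all 12 observations; assign midranks.
sorted (value, group): (7,Y), (10,X), (12,X), (18,Y), (20,X), (22,Y), (23,Y), (26,X), (27,X), (28,Y), (29,X), (30,Y)
ranks: 7->1, 10->2, 12->3, 18->4, 20->5, 22->6, 23->7, 26->8, 27->9, 28->10, 29->11, 30->12
Step 2: Rank sum for X: R1 = 2 + 3 + 5 + 8 + 9 + 11 = 38.
Step 3: U_X = R1 - n1(n1+1)/2 = 38 - 6*7/2 = 38 - 21 = 17.
       U_Y = n1*n2 - U_X = 36 - 17 = 19.
Step 4: No ties, so the exact null distribution of U (based on enumerating the C(12,6) = 924 equally likely rank assignments) gives the two-sided p-value.
Step 5: p-value = 0.937229; compare to alpha = 0.1. fail to reject H0.

U_X = 17, p = 0.937229, fail to reject H0 at alpha = 0.1.


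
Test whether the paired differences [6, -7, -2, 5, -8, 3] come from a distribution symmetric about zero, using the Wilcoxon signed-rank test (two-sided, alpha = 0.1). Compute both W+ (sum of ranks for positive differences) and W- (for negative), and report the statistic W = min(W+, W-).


Step 1: Drop any zero differences (none here) and take |d_i|.
|d| = [6, 7, 2, 5, 8, 3]
Step 2: Midrank |d_i| (ties get averaged ranks).
ranks: |6|->4, |7|->5, |2|->1, |5|->3, |8|->6, |3|->2
Step 3: Attach original signs; sum ranks with positive sign and with negative sign.
W+ = 4 + 3 + 2 = 9
W- = 5 + 1 + 6 = 12
(Check: W+ + W- = 21 should equal n(n+1)/2 = 21.)
Step 4: Test statistic W = min(W+, W-) = 9.
Step 5: No ties, so the exact null distribution over the 2^6 = 64 sign assignments gives the two-sided p-value = 0.843750.
Step 6: alpha = 0.1. fail to reject H0.

W+ = 9, W- = 12, W = min = 9, p = 0.843750, fail to reject H0.


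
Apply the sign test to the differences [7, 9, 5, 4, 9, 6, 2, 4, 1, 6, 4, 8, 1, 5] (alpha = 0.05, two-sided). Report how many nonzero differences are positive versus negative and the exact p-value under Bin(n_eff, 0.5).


Step 1: Discard zero differences. Original n = 14; n_eff = number of nonzero differences = 14.
Nonzero differences (with sign): +7, +9, +5, +4, +9, +6, +2, +4, +1, +6, +4, +8, +1, +5
Step 2: Count signs: positive = 14, negative = 0.
Step 3: Under H0: P(positive) = 0.5, so the number of positives S ~ Bin(14, 0.5).
Step 4: Two-sided exact p-value = sum of Bin(14,0.5) probabilities at or below the observed probability = 0.000122.
Step 5: alpha = 0.05. reject H0.

n_eff = 14, pos = 14, neg = 0, p = 0.000122, reject H0.


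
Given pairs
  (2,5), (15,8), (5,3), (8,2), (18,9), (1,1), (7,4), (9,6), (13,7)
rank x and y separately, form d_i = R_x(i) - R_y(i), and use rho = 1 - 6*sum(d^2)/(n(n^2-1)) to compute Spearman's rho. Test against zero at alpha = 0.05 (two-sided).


Step 1: Rank x and y separately (midranks; no ties here).
rank(x): 2->2, 15->8, 5->3, 8->5, 18->9, 1->1, 7->4, 9->6, 13->7
rank(y): 5->5, 8->8, 3->3, 2->2, 9->9, 1->1, 4->4, 6->6, 7->7
Step 2: d_i = R_x(i) - R_y(i); compute d_i^2.
  (2-5)^2=9, (8-8)^2=0, (3-3)^2=0, (5-2)^2=9, (9-9)^2=0, (1-1)^2=0, (4-4)^2=0, (6-6)^2=0, (7-7)^2=0
sum(d^2) = 18.
Step 3: rho = 1 - 6*18 / (9*(9^2 - 1)) = 1 - 108/720 = 0.850000.
Step 4: Under H0, t = rho * sqrt((n-2)/(1-rho^2)) = 4.2691 ~ t(7).
Step 5: Two-sided p-value from the t-distribution with 7 df = 0.003705.
Step 6: alpha = 0.05. reject H0.

rho = 0.8500, p = 0.003705, reject H0 at alpha = 0.05.


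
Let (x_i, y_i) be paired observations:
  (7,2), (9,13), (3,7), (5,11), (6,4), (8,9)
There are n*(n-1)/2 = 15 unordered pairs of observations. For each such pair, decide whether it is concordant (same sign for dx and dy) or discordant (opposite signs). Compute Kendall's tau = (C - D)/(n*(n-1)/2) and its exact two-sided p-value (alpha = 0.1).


Step 1: Enumerate the 15 unordered pairs (i,j) with i<j and classify each by sign(x_j-x_i) * sign(y_j-y_i).
  (1,2):dx=+2,dy=+11->C; (1,3):dx=-4,dy=+5->D; (1,4):dx=-2,dy=+9->D; (1,5):dx=-1,dy=+2->D
  (1,6):dx=+1,dy=+7->C; (2,3):dx=-6,dy=-6->C; (2,4):dx=-4,dy=-2->C; (2,5):dx=-3,dy=-9->C
  (2,6):dx=-1,dy=-4->C; (3,4):dx=+2,dy=+4->C; (3,5):dx=+3,dy=-3->D; (3,6):dx=+5,dy=+2->C
  (4,5):dx=+1,dy=-7->D; (4,6):dx=+3,dy=-2->D; (5,6):dx=+2,dy=+5->C
Step 2: C = 9, D = 6, total pairs = 15.
Step 3: tau = (C - D)/(n(n-1)/2) = (9 - 6)/15 = 0.200000.
Step 4: Exact two-sided p-value (enumerate n! = 720 permutations of y under H0): p = 0.719444.
Step 5: alpha = 0.1. fail to reject H0.

tau_b = 0.2000 (C=9, D=6), p = 0.719444, fail to reject H0.


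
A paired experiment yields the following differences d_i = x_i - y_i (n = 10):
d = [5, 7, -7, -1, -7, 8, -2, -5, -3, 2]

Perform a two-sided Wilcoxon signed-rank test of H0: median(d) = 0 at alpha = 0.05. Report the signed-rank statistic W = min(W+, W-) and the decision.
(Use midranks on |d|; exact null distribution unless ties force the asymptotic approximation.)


Step 1: Drop any zero differences (none here) and take |d_i|.
|d| = [5, 7, 7, 1, 7, 8, 2, 5, 3, 2]
Step 2: Midrank |d_i| (ties get averaged ranks).
ranks: |5|->5.5, |7|->8, |7|->8, |1|->1, |7|->8, |8|->10, |2|->2.5, |5|->5.5, |3|->4, |2|->2.5
Step 3: Attach original signs; sum ranks with positive sign and with negative sign.
W+ = 5.5 + 8 + 10 + 2.5 = 26
W- = 8 + 1 + 8 + 2.5 + 5.5 + 4 = 29
(Check: W+ + W- = 55 should equal n(n+1)/2 = 55.)
Step 4: Test statistic W = min(W+, W-) = 26.
Step 5: Ties in |d|, so use the tie-corrected normal approximation.
        E[W] = n(n+1)/4 = 10*11/4 = 27.5.
        Tie groups: |d|=2 (t=2), |d|=5 (t=2), |d|=7 (t=3); sum(t^3 - t) = 36.
        Var[W] = n(n+1)(2n+1)/24 - sum(t^3-t)/48 = 2310/24 - 36/48 = 95.5.
        z = (W - E[W]) / sqrt(Var[W]) = (26 - 27.5) / 9.7724 = -0.1535.
        Two-sided p = 2*Phi(z) = 0.878009.
Step 6: alpha = 0.05. fail to reject H0.

W+ = 26, W- = 29, W = min = 26, p = 0.878009, fail to reject H0.


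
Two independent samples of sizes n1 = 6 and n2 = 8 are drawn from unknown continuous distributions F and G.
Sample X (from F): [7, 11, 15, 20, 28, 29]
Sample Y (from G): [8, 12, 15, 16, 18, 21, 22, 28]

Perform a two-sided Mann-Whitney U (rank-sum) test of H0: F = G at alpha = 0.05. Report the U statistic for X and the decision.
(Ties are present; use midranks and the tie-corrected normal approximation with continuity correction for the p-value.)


Step 1: Combine and sort all 14 observations; assign midranks.
sorted (value, group): (7,X), (8,Y), (11,X), (12,Y), (15,X), (15,Y), (16,Y), (18,Y), (20,X), (21,Y), (22,Y), (28,X), (28,Y), (29,X)
ranks: 7->1, 8->2, 11->3, 12->4, 15->5.5, 15->5.5, 16->7, 18->8, 20->9, 21->10, 22->11, 28->12.5, 28->12.5, 29->14
Step 2: Rank sum for X: R1 = 1 + 3 + 5.5 + 9 + 12.5 + 14 = 45.
Step 3: U_X = R1 - n1(n1+1)/2 = 45 - 6*7/2 = 45 - 21 = 24.
       U_Y = n1*n2 - U_X = 48 - 24 = 24.
Step 4: Ties are present, so use the tie-corrected normal approximation (with continuity correction) for the p-value.
Step 5: p-value = 1.000000; compare to alpha = 0.05. fail to reject H0.

U_X = 24, p = 1.000000, fail to reject H0 at alpha = 0.05.


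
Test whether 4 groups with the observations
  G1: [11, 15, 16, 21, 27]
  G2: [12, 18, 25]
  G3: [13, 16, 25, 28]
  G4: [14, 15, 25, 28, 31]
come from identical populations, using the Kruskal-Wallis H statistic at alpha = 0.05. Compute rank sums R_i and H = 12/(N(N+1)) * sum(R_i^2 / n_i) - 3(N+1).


Step 1: Combine all N = 17 observations and assign midranks.
sorted (value, group, rank): (11,G1,1), (12,G2,2), (13,G3,3), (14,G4,4), (15,G1,5.5), (15,G4,5.5), (16,G1,7.5), (16,G3,7.5), (18,G2,9), (21,G1,10), (25,G2,12), (25,G3,12), (25,G4,12), (27,G1,14), (28,G3,15.5), (28,G4,15.5), (31,G4,17)
Step 2: Sum ranks within each group.
R_1 = 38 (n_1 = 5)
R_2 = 23 (n_2 = 3)
R_3 = 38 (n_3 = 4)
R_4 = 54 (n_4 = 5)
Step 3: H = 12/(N(N+1)) * sum(R_i^2/n_i) - 3(N+1)
     = 12/(17*18) * (38^2/5 + 23^2/3 + 38^2/4 + 54^2/5) - 3*18
     = 0.039216 * 1409.33 - 54
     = 1.267974.
Step 4: Ties present; correction factor C = 1 - 42/(17^3 - 17) = 0.991422. Corrected H = 1.267974 / 0.991422 = 1.278945.
Step 5: Under H0, H ~ chi^2(3); p-value = 0.734139.
Step 6: alpha = 0.05. fail to reject H0.

H = 1.2789, df = 3, p = 0.734139, fail to reject H0.


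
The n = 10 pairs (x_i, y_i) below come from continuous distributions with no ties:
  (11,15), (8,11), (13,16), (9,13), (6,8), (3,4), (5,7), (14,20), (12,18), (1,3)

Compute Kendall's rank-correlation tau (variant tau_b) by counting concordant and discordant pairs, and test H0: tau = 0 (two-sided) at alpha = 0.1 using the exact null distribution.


Step 1: Enumerate the 45 unordered pairs (i,j) with i<j and classify each by sign(x_j-x_i) * sign(y_j-y_i).
  (1,2):dx=-3,dy=-4->C; (1,3):dx=+2,dy=+1->C; (1,4):dx=-2,dy=-2->C; (1,5):dx=-5,dy=-7->C
  (1,6):dx=-8,dy=-11->C; (1,7):dx=-6,dy=-8->C; (1,8):dx=+3,dy=+5->C; (1,9):dx=+1,dy=+3->C
  (1,10):dx=-10,dy=-12->C; (2,3):dx=+5,dy=+5->C; (2,4):dx=+1,dy=+2->C; (2,5):dx=-2,dy=-3->C
  (2,6):dx=-5,dy=-7->C; (2,7):dx=-3,dy=-4->C; (2,8):dx=+6,dy=+9->C; (2,9):dx=+4,dy=+7->C
  (2,10):dx=-7,dy=-8->C; (3,4):dx=-4,dy=-3->C; (3,5):dx=-7,dy=-8->C; (3,6):dx=-10,dy=-12->C
  (3,7):dx=-8,dy=-9->C; (3,8):dx=+1,dy=+4->C; (3,9):dx=-1,dy=+2->D; (3,10):dx=-12,dy=-13->C
  (4,5):dx=-3,dy=-5->C; (4,6):dx=-6,dy=-9->C; (4,7):dx=-4,dy=-6->C; (4,8):dx=+5,dy=+7->C
  (4,9):dx=+3,dy=+5->C; (4,10):dx=-8,dy=-10->C; (5,6):dx=-3,dy=-4->C; (5,7):dx=-1,dy=-1->C
  (5,8):dx=+8,dy=+12->C; (5,9):dx=+6,dy=+10->C; (5,10):dx=-5,dy=-5->C; (6,7):dx=+2,dy=+3->C
  (6,8):dx=+11,dy=+16->C; (6,9):dx=+9,dy=+14->C; (6,10):dx=-2,dy=-1->C; (7,8):dx=+9,dy=+13->C
  (7,9):dx=+7,dy=+11->C; (7,10):dx=-4,dy=-4->C; (8,9):dx=-2,dy=-2->C; (8,10):dx=-13,dy=-17->C
  (9,10):dx=-11,dy=-15->C
Step 2: C = 44, D = 1, total pairs = 45.
Step 3: tau = (C - D)/(n(n-1)/2) = (44 - 1)/45 = 0.955556.
Step 4: Exact two-sided p-value (enumerate n! = 3628800 permutations of y under H0): p = 0.000006.
Step 5: alpha = 0.1. reject H0.

tau_b = 0.9556 (C=44, D=1), p = 0.000006, reject H0.


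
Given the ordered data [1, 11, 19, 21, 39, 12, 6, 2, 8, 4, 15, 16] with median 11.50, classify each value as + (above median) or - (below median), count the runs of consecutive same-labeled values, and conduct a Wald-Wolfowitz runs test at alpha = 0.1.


Step 1: Compute median = 11.50; label A = above, B = below.
Labels in order: BBAAAABBBBAA  (n_A = 6, n_B = 6)
Step 2: Count runs R = 4.
Step 3: Under H0 (random ordering), E[R] = 2*n_A*n_B/(n_A+n_B) + 1 = 2*6*6/12 + 1 = 7.0000.
        Var[R] = 2*n_A*n_B*(2*n_A*n_B - n_A - n_B) / ((n_A+n_B)^2 * (n_A+n_B-1)) = 4320/1584 = 2.7273.
        SD[R] = 1.6514.
Step 4: Continuity-corrected z = (R + 0.5 - E[R]) / SD[R] = (4 + 0.5 - 7.0000) / 1.6514 = -1.5138.
Step 5: Two-sided p-value via normal approximation = 2*(1 - Phi(|z|)) = 0.130070.
Step 6: alpha = 0.1. fail to reject H0.

R = 4, z = -1.5138, p = 0.130070, fail to reject H0.


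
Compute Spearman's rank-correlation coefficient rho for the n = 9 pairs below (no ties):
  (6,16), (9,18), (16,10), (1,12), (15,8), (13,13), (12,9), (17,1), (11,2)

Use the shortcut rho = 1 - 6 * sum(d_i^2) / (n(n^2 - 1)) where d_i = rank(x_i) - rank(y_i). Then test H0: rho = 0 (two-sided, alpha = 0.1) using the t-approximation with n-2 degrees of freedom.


Step 1: Rank x and y separately (midranks; no ties here).
rank(x): 6->2, 9->3, 16->8, 1->1, 15->7, 13->6, 12->5, 17->9, 11->4
rank(y): 16->8, 18->9, 10->5, 12->6, 8->3, 13->7, 9->4, 1->1, 2->2
Step 2: d_i = R_x(i) - R_y(i); compute d_i^2.
  (2-8)^2=36, (3-9)^2=36, (8-5)^2=9, (1-6)^2=25, (7-3)^2=16, (6-7)^2=1, (5-4)^2=1, (9-1)^2=64, (4-2)^2=4
sum(d^2) = 192.
Step 3: rho = 1 - 6*192 / (9*(9^2 - 1)) = 1 - 1152/720 = -0.600000.
Step 4: Under H0, t = rho * sqrt((n-2)/(1-rho^2)) = -1.9843 ~ t(7).
Step 5: Two-sided p-value from the t-distribution with 7 df = 0.087623.
Step 6: alpha = 0.1. reject H0.

rho = -0.6000, p = 0.087623, reject H0 at alpha = 0.1.


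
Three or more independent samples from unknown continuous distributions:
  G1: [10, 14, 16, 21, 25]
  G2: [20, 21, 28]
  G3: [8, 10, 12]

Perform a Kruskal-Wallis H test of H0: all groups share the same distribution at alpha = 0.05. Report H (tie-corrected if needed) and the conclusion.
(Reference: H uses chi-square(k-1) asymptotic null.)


Step 1: Combine all N = 11 observations and assign midranks.
sorted (value, group, rank): (8,G3,1), (10,G1,2.5), (10,G3,2.5), (12,G3,4), (14,G1,5), (16,G1,6), (20,G2,7), (21,G1,8.5), (21,G2,8.5), (25,G1,10), (28,G2,11)
Step 2: Sum ranks within each group.
R_1 = 32 (n_1 = 5)
R_2 = 26.5 (n_2 = 3)
R_3 = 7.5 (n_3 = 3)
Step 3: H = 12/(N(N+1)) * sum(R_i^2/n_i) - 3(N+1)
     = 12/(11*12) * (32^2/5 + 26.5^2/3 + 7.5^2/3) - 3*12
     = 0.090909 * 457.633 - 36
     = 5.603030.
Step 4: Ties present; correction factor C = 1 - 12/(11^3 - 11) = 0.990909. Corrected H = 5.603030 / 0.990909 = 5.654434.
Step 5: Under H0, H ~ chi^2(2); p-value = 0.059177.
Step 6: alpha = 0.05. fail to reject H0.

H = 5.6544, df = 2, p = 0.059177, fail to reject H0.


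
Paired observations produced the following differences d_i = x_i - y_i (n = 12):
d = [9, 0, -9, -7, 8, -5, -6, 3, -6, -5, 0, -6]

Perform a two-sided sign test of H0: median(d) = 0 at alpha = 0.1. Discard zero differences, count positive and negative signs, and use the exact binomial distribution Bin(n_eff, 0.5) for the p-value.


Step 1: Discard zero differences. Original n = 12; n_eff = number of nonzero differences = 10.
Nonzero differences (with sign): +9, -9, -7, +8, -5, -6, +3, -6, -5, -6
Step 2: Count signs: positive = 3, negative = 7.
Step 3: Under H0: P(positive) = 0.5, so the number of positives S ~ Bin(10, 0.5).
Step 4: Two-sided exact p-value = sum of Bin(10,0.5) probabilities at or below the observed probability = 0.343750.
Step 5: alpha = 0.1. fail to reject H0.

n_eff = 10, pos = 3, neg = 7, p = 0.343750, fail to reject H0.


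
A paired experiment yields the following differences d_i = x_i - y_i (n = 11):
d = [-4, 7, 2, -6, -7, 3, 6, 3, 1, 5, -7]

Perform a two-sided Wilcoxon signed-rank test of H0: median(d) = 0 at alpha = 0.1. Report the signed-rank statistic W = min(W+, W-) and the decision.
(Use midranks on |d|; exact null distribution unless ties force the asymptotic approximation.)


Step 1: Drop any zero differences (none here) and take |d_i|.
|d| = [4, 7, 2, 6, 7, 3, 6, 3, 1, 5, 7]
Step 2: Midrank |d_i| (ties get averaged ranks).
ranks: |4|->5, |7|->10, |2|->2, |6|->7.5, |7|->10, |3|->3.5, |6|->7.5, |3|->3.5, |1|->1, |5|->6, |7|->10
Step 3: Attach original signs; sum ranks with positive sign and with negative sign.
W+ = 10 + 2 + 3.5 + 7.5 + 3.5 + 1 + 6 = 33.5
W- = 5 + 7.5 + 10 + 10 = 32.5
(Check: W+ + W- = 66 should equal n(n+1)/2 = 66.)
Step 4: Test statistic W = min(W+, W-) = 32.5.
Step 5: Ties in |d|, so use the tie-corrected normal approximation.
        E[W] = n(n+1)/4 = 11*12/4 = 33.
        Tie groups: |d|=3 (t=2), |d|=6 (t=2), |d|=7 (t=3); sum(t^3 - t) = 36.
        Var[W] = n(n+1)(2n+1)/24 - sum(t^3-t)/48 = 3036/24 - 36/48 = 125.75.
        z = (W - E[W]) / sqrt(Var[W]) = (32.5 - 33) / 11.2138 = -0.0446.
        Two-sided p = 2*Phi(z) = 0.964436.
Step 6: alpha = 0.1. fail to reject H0.

W+ = 33.5, W- = 32.5, W = min = 32.5, p = 0.964436, fail to reject H0.


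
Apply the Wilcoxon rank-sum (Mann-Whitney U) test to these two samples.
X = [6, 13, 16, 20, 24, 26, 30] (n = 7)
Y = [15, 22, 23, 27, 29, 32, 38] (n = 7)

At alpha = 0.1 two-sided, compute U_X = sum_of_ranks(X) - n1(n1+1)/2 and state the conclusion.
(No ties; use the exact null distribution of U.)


Step 1: Combine and sort all 14 observations; assign midranks.
sorted (value, group): (6,X), (13,X), (15,Y), (16,X), (20,X), (22,Y), (23,Y), (24,X), (26,X), (27,Y), (29,Y), (30,X), (32,Y), (38,Y)
ranks: 6->1, 13->2, 15->3, 16->4, 20->5, 22->6, 23->7, 24->8, 26->9, 27->10, 29->11, 30->12, 32->13, 38->14
Step 2: Rank sum for X: R1 = 1 + 2 + 4 + 5 + 8 + 9 + 12 = 41.
Step 3: U_X = R1 - n1(n1+1)/2 = 41 - 7*8/2 = 41 - 28 = 13.
       U_Y = n1*n2 - U_X = 49 - 13 = 36.
Step 4: No ties, so the exact null distribution of U (based on enumerating the C(14,7) = 3432 equally likely rank assignments) gives the two-sided p-value.
Step 5: p-value = 0.164918; compare to alpha = 0.1. fail to reject H0.

U_X = 13, p = 0.164918, fail to reject H0 at alpha = 0.1.


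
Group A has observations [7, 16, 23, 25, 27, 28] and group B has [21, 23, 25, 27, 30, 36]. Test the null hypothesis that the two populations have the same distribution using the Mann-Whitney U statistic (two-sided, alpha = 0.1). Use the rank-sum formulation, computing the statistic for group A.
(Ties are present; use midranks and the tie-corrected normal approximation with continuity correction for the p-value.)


Step 1: Combine and sort all 12 observations; assign midranks.
sorted (value, group): (7,X), (16,X), (21,Y), (23,X), (23,Y), (25,X), (25,Y), (27,X), (27,Y), (28,X), (30,Y), (36,Y)
ranks: 7->1, 16->2, 21->3, 23->4.5, 23->4.5, 25->6.5, 25->6.5, 27->8.5, 27->8.5, 28->10, 30->11, 36->12
Step 2: Rank sum for X: R1 = 1 + 2 + 4.5 + 6.5 + 8.5 + 10 = 32.5.
Step 3: U_X = R1 - n1(n1+1)/2 = 32.5 - 6*7/2 = 32.5 - 21 = 11.5.
       U_Y = n1*n2 - U_X = 36 - 11.5 = 24.5.
Step 4: Ties are present, so use the tie-corrected normal approximation (with continuity correction) for the p-value.
Step 5: p-value = 0.334120; compare to alpha = 0.1. fail to reject H0.

U_X = 11.5, p = 0.334120, fail to reject H0 at alpha = 0.1.


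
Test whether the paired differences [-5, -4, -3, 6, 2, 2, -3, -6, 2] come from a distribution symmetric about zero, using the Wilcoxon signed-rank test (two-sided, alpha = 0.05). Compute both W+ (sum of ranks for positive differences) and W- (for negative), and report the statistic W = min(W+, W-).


Step 1: Drop any zero differences (none here) and take |d_i|.
|d| = [5, 4, 3, 6, 2, 2, 3, 6, 2]
Step 2: Midrank |d_i| (ties get averaged ranks).
ranks: |5|->7, |4|->6, |3|->4.5, |6|->8.5, |2|->2, |2|->2, |3|->4.5, |6|->8.5, |2|->2
Step 3: Attach original signs; sum ranks with positive sign and with negative sign.
W+ = 8.5 + 2 + 2 + 2 = 14.5
W- = 7 + 6 + 4.5 + 4.5 + 8.5 = 30.5
(Check: W+ + W- = 45 should equal n(n+1)/2 = 45.)
Step 4: Test statistic W = min(W+, W-) = 14.5.
Step 5: Ties in |d|, so use the tie-corrected normal approximation.
        E[W] = n(n+1)/4 = 9*10/4 = 22.5.
        Tie groups: |d|=2 (t=3), |d|=3 (t=2), |d|=6 (t=2); sum(t^3 - t) = 36.
        Var[W] = n(n+1)(2n+1)/24 - sum(t^3-t)/48 = 1710/24 - 36/48 = 70.5.
        z = (W - E[W]) / sqrt(Var[W]) = (14.5 - 22.5) / 8.3964 = -0.9528.
        Two-sided p = 2*Phi(z) = 0.340698.
Step 6: alpha = 0.05. fail to reject H0.

W+ = 14.5, W- = 30.5, W = min = 14.5, p = 0.340698, fail to reject H0.


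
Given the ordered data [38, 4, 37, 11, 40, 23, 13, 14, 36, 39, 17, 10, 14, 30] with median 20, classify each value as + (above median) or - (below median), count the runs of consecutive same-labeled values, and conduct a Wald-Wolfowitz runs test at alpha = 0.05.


Step 1: Compute median = 20; label A = above, B = below.
Labels in order: ABABAABBAABBBA  (n_A = 7, n_B = 7)
Step 2: Count runs R = 9.
Step 3: Under H0 (random ordering), E[R] = 2*n_A*n_B/(n_A+n_B) + 1 = 2*7*7/14 + 1 = 8.0000.
        Var[R] = 2*n_A*n_B*(2*n_A*n_B - n_A - n_B) / ((n_A+n_B)^2 * (n_A+n_B-1)) = 8232/2548 = 3.2308.
        SD[R] = 1.7974.
Step 4: Continuity-corrected z = (R - 0.5 - E[R]) / SD[R] = (9 - 0.5 - 8.0000) / 1.7974 = 0.2782.
Step 5: Two-sided p-value via normal approximation = 2*(1 - Phi(|z|)) = 0.780879.
Step 6: alpha = 0.05. fail to reject H0.

R = 9, z = 0.2782, p = 0.780879, fail to reject H0.


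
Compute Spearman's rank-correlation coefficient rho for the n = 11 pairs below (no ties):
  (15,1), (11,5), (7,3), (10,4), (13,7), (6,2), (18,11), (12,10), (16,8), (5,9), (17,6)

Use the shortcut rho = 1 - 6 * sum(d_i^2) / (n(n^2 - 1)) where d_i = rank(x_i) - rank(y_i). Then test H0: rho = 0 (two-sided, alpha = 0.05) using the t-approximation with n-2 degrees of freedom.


Step 1: Rank x and y separately (midranks; no ties here).
rank(x): 15->8, 11->5, 7->3, 10->4, 13->7, 6->2, 18->11, 12->6, 16->9, 5->1, 17->10
rank(y): 1->1, 5->5, 3->3, 4->4, 7->7, 2->2, 11->11, 10->10, 8->8, 9->9, 6->6
Step 2: d_i = R_x(i) - R_y(i); compute d_i^2.
  (8-1)^2=49, (5-5)^2=0, (3-3)^2=0, (4-4)^2=0, (7-7)^2=0, (2-2)^2=0, (11-11)^2=0, (6-10)^2=16, (9-8)^2=1, (1-9)^2=64, (10-6)^2=16
sum(d^2) = 146.
Step 3: rho = 1 - 6*146 / (11*(11^2 - 1)) = 1 - 876/1320 = 0.336364.
Step 4: Under H0, t = rho * sqrt((n-2)/(1-rho^2)) = 1.0715 ~ t(9).
Step 5: Two-sided p-value from the t-distribution with 9 df = 0.311824.
Step 6: alpha = 0.05. fail to reject H0.

rho = 0.3364, p = 0.311824, fail to reject H0 at alpha = 0.05.


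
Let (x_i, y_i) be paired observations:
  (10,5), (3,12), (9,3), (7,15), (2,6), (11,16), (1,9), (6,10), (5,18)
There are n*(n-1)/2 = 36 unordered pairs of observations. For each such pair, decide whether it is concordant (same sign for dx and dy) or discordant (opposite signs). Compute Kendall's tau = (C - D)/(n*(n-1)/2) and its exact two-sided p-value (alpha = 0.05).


Step 1: Enumerate the 36 unordered pairs (i,j) with i<j and classify each by sign(x_j-x_i) * sign(y_j-y_i).
  (1,2):dx=-7,dy=+7->D; (1,3):dx=-1,dy=-2->C; (1,4):dx=-3,dy=+10->D; (1,5):dx=-8,dy=+1->D
  (1,6):dx=+1,dy=+11->C; (1,7):dx=-9,dy=+4->D; (1,8):dx=-4,dy=+5->D; (1,9):dx=-5,dy=+13->D
  (2,3):dx=+6,dy=-9->D; (2,4):dx=+4,dy=+3->C; (2,5):dx=-1,dy=-6->C; (2,6):dx=+8,dy=+4->C
  (2,7):dx=-2,dy=-3->C; (2,8):dx=+3,dy=-2->D; (2,9):dx=+2,dy=+6->C; (3,4):dx=-2,dy=+12->D
  (3,5):dx=-7,dy=+3->D; (3,6):dx=+2,dy=+13->C; (3,7):dx=-8,dy=+6->D; (3,8):dx=-3,dy=+7->D
  (3,9):dx=-4,dy=+15->D; (4,5):dx=-5,dy=-9->C; (4,6):dx=+4,dy=+1->C; (4,7):dx=-6,dy=-6->C
  (4,8):dx=-1,dy=-5->C; (4,9):dx=-2,dy=+3->D; (5,6):dx=+9,dy=+10->C; (5,7):dx=-1,dy=+3->D
  (5,8):dx=+4,dy=+4->C; (5,9):dx=+3,dy=+12->C; (6,7):dx=-10,dy=-7->C; (6,8):dx=-5,dy=-6->C
  (6,9):dx=-6,dy=+2->D; (7,8):dx=+5,dy=+1->C; (7,9):dx=+4,dy=+9->C; (8,9):dx=-1,dy=+8->D
Step 2: C = 19, D = 17, total pairs = 36.
Step 3: tau = (C - D)/(n(n-1)/2) = (19 - 17)/36 = 0.055556.
Step 4: Exact two-sided p-value (enumerate n! = 362880 permutations of y under H0): p = 0.919455.
Step 5: alpha = 0.05. fail to reject H0.

tau_b = 0.0556 (C=19, D=17), p = 0.919455, fail to reject H0.


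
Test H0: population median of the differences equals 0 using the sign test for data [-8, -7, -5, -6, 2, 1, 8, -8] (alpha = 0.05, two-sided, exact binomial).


Step 1: Discard zero differences. Original n = 8; n_eff = number of nonzero differences = 8.
Nonzero differences (with sign): -8, -7, -5, -6, +2, +1, +8, -8
Step 2: Count signs: positive = 3, negative = 5.
Step 3: Under H0: P(positive) = 0.5, so the number of positives S ~ Bin(8, 0.5).
Step 4: Two-sided exact p-value = sum of Bin(8,0.5) probabilities at or below the observed probability = 0.726562.
Step 5: alpha = 0.05. fail to reject H0.

n_eff = 8, pos = 3, neg = 5, p = 0.726562, fail to reject H0.


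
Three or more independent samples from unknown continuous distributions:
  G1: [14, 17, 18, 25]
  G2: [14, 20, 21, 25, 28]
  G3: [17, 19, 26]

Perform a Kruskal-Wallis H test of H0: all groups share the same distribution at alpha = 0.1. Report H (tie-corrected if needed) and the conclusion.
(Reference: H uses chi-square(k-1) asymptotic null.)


Step 1: Combine all N = 12 observations and assign midranks.
sorted (value, group, rank): (14,G1,1.5), (14,G2,1.5), (17,G1,3.5), (17,G3,3.5), (18,G1,5), (19,G3,6), (20,G2,7), (21,G2,8), (25,G1,9.5), (25,G2,9.5), (26,G3,11), (28,G2,12)
Step 2: Sum ranks within each group.
R_1 = 19.5 (n_1 = 4)
R_2 = 38 (n_2 = 5)
R_3 = 20.5 (n_3 = 3)
Step 3: H = 12/(N(N+1)) * sum(R_i^2/n_i) - 3(N+1)
     = 12/(12*13) * (19.5^2/4 + 38^2/5 + 20.5^2/3) - 3*13
     = 0.076923 * 523.946 - 39
     = 1.303526.
Step 4: Ties present; correction factor C = 1 - 18/(12^3 - 12) = 0.989510. Corrected H = 1.303526 / 0.989510 = 1.317344.
Step 5: Under H0, H ~ chi^2(2); p-value = 0.517538.
Step 6: alpha = 0.1. fail to reject H0.

H = 1.3173, df = 2, p = 0.517538, fail to reject H0.


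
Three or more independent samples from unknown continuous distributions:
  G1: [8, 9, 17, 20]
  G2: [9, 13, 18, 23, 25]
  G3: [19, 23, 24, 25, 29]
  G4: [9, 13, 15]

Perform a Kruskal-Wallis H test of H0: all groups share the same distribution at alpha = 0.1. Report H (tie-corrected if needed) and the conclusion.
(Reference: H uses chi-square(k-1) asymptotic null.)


Step 1: Combine all N = 17 observations and assign midranks.
sorted (value, group, rank): (8,G1,1), (9,G1,3), (9,G2,3), (9,G4,3), (13,G2,5.5), (13,G4,5.5), (15,G4,7), (17,G1,8), (18,G2,9), (19,G3,10), (20,G1,11), (23,G2,12.5), (23,G3,12.5), (24,G3,14), (25,G2,15.5), (25,G3,15.5), (29,G3,17)
Step 2: Sum ranks within each group.
R_1 = 23 (n_1 = 4)
R_2 = 45.5 (n_2 = 5)
R_3 = 69 (n_3 = 5)
R_4 = 15.5 (n_4 = 3)
Step 3: H = 12/(N(N+1)) * sum(R_i^2/n_i) - 3(N+1)
     = 12/(17*18) * (23^2/4 + 45.5^2/5 + 69^2/5 + 15.5^2/3) - 3*18
     = 0.039216 * 1578.58 - 54
     = 7.905229.
Step 4: Ties present; correction factor C = 1 - 42/(17^3 - 17) = 0.991422. Corrected H = 7.905229 / 0.991422 = 7.973630.
Step 5: Under H0, H ~ chi^2(3); p-value = 0.046560.
Step 6: alpha = 0.1. reject H0.

H = 7.9736, df = 3, p = 0.046560, reject H0.


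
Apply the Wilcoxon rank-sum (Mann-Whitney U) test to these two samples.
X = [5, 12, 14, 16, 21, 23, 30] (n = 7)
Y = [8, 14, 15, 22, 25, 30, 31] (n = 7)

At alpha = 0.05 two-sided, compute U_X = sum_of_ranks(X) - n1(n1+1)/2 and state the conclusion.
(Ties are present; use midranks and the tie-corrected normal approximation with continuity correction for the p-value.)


Step 1: Combine and sort all 14 observations; assign midranks.
sorted (value, group): (5,X), (8,Y), (12,X), (14,X), (14,Y), (15,Y), (16,X), (21,X), (22,Y), (23,X), (25,Y), (30,X), (30,Y), (31,Y)
ranks: 5->1, 8->2, 12->3, 14->4.5, 14->4.5, 15->6, 16->7, 21->8, 22->9, 23->10, 25->11, 30->12.5, 30->12.5, 31->14
Step 2: Rank sum for X: R1 = 1 + 3 + 4.5 + 7 + 8 + 10 + 12.5 = 46.
Step 3: U_X = R1 - n1(n1+1)/2 = 46 - 7*8/2 = 46 - 28 = 18.
       U_Y = n1*n2 - U_X = 49 - 18 = 31.
Step 4: Ties are present, so use the tie-corrected normal approximation (with continuity correction) for the p-value.
Step 5: p-value = 0.442284; compare to alpha = 0.05. fail to reject H0.

U_X = 18, p = 0.442284, fail to reject H0 at alpha = 0.05.
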